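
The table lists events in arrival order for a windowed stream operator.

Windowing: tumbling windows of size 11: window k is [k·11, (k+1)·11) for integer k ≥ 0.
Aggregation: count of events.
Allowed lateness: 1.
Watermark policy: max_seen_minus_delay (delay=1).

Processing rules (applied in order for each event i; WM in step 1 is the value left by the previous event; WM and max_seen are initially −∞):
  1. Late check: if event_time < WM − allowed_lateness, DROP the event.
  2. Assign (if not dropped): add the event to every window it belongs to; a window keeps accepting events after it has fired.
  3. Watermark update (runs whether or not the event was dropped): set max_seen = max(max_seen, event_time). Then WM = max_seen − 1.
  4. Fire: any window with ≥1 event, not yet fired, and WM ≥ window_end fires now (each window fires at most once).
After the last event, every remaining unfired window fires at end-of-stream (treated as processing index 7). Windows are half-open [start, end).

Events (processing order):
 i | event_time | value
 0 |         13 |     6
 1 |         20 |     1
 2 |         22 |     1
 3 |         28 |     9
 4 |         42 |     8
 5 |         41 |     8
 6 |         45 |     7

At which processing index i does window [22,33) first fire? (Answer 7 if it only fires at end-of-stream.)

i=0 t=13 v=6: → [11,22); WM=12
i=1 t=20 v=1: → [11,22); WM=19
i=2 t=22 v=1: → [22,33); WM=21
i=3 t=28 v=9: → [22,33); WM=27; [11,22) fires=2
i=4 t=42 v=8: → [33,44); WM=41; [22,33) fires=2
i=5 t=41 v=8: → [33,44); WM=41
i=6 t=45 v=7: → [44,55); WM=44; [33,44) fires=2

4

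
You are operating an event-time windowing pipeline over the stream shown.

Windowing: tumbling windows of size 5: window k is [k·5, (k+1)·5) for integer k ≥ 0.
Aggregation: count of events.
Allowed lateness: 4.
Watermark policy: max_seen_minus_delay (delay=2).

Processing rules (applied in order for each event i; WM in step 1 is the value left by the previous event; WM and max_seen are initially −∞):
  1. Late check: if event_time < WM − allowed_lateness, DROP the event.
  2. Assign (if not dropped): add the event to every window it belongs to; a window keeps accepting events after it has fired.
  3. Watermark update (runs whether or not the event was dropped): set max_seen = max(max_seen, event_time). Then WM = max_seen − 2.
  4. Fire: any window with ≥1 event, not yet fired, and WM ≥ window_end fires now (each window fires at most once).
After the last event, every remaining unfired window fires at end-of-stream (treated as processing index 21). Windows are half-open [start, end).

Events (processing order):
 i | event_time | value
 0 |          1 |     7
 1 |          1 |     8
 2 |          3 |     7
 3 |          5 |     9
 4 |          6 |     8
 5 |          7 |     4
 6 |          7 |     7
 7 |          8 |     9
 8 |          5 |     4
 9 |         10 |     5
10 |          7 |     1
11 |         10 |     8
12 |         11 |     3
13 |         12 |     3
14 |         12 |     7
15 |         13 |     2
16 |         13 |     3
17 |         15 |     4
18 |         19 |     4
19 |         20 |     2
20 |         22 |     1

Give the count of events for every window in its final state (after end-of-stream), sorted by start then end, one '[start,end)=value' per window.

i=0 t=1 v=7: → [0,5); WM=-1
i=1 t=1 v=8: → [0,5); WM=-1
i=2 t=3 v=7: → [0,5); WM=1
i=3 t=5 v=9: → [5,10); WM=3
i=4 t=6 v=8: → [5,10); WM=4
i=5 t=7 v=4: → [5,10); WM=5; [0,5) fires=3
i=6 t=7 v=7: → [5,10); WM=5
i=7 t=8 v=9: → [5,10); WM=6
i=8 t=5 v=4: → [5,10); WM=6
i=9 t=10 v=5: → [10,15); WM=8
i=10 t=7 v=1: → [5,10); WM=8
i=11 t=10 v=8: → [10,15); WM=8
i=12 t=11 v=3: → [10,15); WM=9
i=13 t=12 v=3: → [10,15); WM=10; [5,10) fires=7
i=14 t=12 v=7: → [10,15); WM=10
i=15 t=13 v=2: → [10,15); WM=11
i=16 t=13 v=3: → [10,15); WM=11
i=17 t=15 v=4: → [15,20); WM=13
i=18 t=19 v=4: → [15,20); WM=17; [10,15) fires=7
i=19 t=20 v=2: → [20,25); WM=18
i=20 t=22 v=1: → [20,25); WM=20; [15,20) fires=2

[0,5)=3 [5,10)=7 [10,15)=7 [15,20)=2 [20,25)=2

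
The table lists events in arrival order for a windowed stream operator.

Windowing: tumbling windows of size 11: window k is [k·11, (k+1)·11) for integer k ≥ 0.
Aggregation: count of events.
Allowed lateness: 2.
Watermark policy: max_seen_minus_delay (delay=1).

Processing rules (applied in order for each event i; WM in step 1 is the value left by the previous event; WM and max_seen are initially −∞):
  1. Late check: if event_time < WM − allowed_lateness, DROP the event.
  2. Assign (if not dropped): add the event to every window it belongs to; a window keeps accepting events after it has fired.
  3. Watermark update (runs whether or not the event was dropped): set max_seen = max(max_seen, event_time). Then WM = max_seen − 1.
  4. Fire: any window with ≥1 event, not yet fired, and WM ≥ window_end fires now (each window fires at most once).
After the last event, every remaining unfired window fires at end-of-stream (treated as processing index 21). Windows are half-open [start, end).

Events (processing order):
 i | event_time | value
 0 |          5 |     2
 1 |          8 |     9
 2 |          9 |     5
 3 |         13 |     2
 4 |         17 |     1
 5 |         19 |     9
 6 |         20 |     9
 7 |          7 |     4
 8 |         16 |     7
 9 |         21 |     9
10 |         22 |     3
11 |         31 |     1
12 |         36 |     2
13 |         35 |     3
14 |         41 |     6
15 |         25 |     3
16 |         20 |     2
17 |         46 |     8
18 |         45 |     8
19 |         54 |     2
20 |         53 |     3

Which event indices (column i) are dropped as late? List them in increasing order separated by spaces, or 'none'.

7 8 15 16

i=0 t=5 v=2: → [0,11); WM=4
i=1 t=8 v=9: → [0,11); WM=7
i=2 t=9 v=5: → [0,11); WM=8
i=3 t=13 v=2: → [11,22); WM=12; [0,11) fires=3
i=4 t=17 v=1: → [11,22); WM=16
i=5 t=19 v=9: → [11,22); WM=18
i=6 t=20 v=9: → [11,22); WM=19
i=7 t=7 v=4: DROP (t<19-2); WM=19
i=8 t=16 v=7: DROP (t<19-2); WM=19
i=9 t=21 v=9: → [11,22); WM=20
i=10 t=22 v=3: → [22,33); WM=21
i=11 t=31 v=1: → [22,33); WM=30; [11,22) fires=5
i=12 t=36 v=2: → [33,44); WM=35; [22,33) fires=2
i=13 t=35 v=3: → [33,44); WM=35
i=14 t=41 v=6: → [33,44); WM=40
i=15 t=25 v=3: DROP (t<40-2); WM=40
i=16 t=20 v=2: DROP (t<40-2); WM=40
i=17 t=46 v=8: → [44,55); WM=45; [33,44) fires=3
i=18 t=45 v=8: → [44,55); WM=45
i=19 t=54 v=2: → [44,55); WM=53
i=20 t=53 v=3: → [44,55); WM=53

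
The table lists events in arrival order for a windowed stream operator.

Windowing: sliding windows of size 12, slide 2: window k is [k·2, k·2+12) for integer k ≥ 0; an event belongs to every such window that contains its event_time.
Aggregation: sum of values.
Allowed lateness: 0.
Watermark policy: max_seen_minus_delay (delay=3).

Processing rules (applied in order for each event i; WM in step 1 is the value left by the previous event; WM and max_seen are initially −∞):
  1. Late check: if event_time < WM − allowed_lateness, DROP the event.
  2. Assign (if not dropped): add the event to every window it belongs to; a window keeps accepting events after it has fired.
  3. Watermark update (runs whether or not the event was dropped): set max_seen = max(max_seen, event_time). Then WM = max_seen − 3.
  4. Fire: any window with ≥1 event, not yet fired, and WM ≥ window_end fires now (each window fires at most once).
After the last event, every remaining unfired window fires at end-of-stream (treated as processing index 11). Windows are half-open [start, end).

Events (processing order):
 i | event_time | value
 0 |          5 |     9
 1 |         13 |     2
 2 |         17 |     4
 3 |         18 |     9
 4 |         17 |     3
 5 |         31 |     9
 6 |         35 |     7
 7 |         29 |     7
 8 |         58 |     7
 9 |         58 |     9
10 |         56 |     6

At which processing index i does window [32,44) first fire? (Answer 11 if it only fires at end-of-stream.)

8

i=0 t=5 v=9: → [4,16),[2,14),[0,12); WM=2
i=1 t=13 v=2: → [12,24),[10,22),[8,20),[6,18),[4,16),[2,14); WM=10
i=2 t=17 v=4: → [16,28),[14,26),[12,24),[10,22),[8,20),[6,18); WM=14; [0,12) fires=9 [2,14) fires=11
i=3 t=18 v=9: → [18,30),[16,28),[14,26),[12,24),[10,22),[8,20); WM=15
i=4 t=17 v=3: → [16,28),[14,26),[12,24),[10,22),[8,20),[6,18); WM=15
i=5 t=31 v=9: → [30,42),[28,40),[26,38),[24,36),[22,34),[20,32); WM=28; [4,16) fires=11 [6,18) fires=9 [8,20) fires=18 [10,22) fires=18 [12,24) fires=18 [14,26) fires=16 [16,28) fires=16
i=6 t=35 v=7: → [34,46),[32,44),[30,42),[28,40),[26,38),[24,36); WM=32; [18,30) fires=9 [20,32) fires=9
i=7 t=29 v=7: DROP (t<32-0); WM=32
i=8 t=58 v=7: → [58,70),[56,68),[54,66),[52,64),[50,62),[48,60); WM=55; [22,34) fires=9 [24,36) fires=16 [26,38) fires=16 [28,40) fires=16 [30,42) fires=16 [32,44) fires=7 [34,46) fires=7
i=9 t=58 v=9: → [58,70),[56,68),[54,66),[52,64),[50,62),[48,60); WM=55
i=10 t=56 v=6: → [56,68),[54,66),[52,64),[50,62),[48,60),[46,58); WM=55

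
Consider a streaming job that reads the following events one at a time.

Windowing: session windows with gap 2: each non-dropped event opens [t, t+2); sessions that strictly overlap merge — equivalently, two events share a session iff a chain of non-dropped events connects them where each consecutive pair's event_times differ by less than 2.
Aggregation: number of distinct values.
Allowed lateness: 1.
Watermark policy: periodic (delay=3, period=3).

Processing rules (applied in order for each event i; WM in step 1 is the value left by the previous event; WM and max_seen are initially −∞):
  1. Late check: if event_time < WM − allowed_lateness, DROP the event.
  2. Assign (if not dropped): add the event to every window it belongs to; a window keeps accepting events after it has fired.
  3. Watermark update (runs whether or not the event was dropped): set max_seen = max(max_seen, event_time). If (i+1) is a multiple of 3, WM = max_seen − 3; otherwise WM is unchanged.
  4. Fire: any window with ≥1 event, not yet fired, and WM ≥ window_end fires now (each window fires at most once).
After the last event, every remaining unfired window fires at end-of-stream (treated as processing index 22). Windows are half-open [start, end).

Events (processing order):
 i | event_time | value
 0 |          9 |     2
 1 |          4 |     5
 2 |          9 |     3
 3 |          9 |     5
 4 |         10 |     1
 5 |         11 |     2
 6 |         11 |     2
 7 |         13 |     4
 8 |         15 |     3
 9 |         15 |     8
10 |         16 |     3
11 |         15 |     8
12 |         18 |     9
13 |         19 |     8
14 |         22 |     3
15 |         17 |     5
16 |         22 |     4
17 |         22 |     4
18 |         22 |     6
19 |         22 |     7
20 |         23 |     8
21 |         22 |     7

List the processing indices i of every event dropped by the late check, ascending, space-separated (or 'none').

i=0 t=9 v=2: → [9,11); WM=−∞
i=1 t=4 v=5: → [4,6); WM=−∞
i=2 t=9 v=3: → [9,11); WM=6
i=3 t=9 v=5: → [9,11); WM=6
i=4 t=10 v=1: → [9,12); WM=6
i=5 t=11 v=2: → [9,13); WM=8
i=6 t=11 v=2: → [9,13); WM=8
i=7 t=13 v=4: → [13,15); WM=8
i=8 t=15 v=3: → [15,17); WM=12
i=9 t=15 v=8: → [15,17); WM=12
i=10 t=16 v=3: → [15,18); WM=12
i=11 t=15 v=8: → [15,18); WM=13
i=12 t=18 v=9: → [18,20); WM=13
i=13 t=19 v=8: → [18,21); WM=13
i=14 t=22 v=3: → [22,24); WM=19
i=15 t=17 v=5: DROP (t<19-1); WM=19
i=16 t=22 v=4: → [22,24); WM=19
i=17 t=22 v=4: → [22,24); WM=19
i=18 t=22 v=6: → [22,24); WM=19
i=19 t=22 v=7: → [22,24); WM=19
i=20 t=23 v=8: → [22,25); WM=20
i=21 t=22 v=7: → [22,25); WM=20

15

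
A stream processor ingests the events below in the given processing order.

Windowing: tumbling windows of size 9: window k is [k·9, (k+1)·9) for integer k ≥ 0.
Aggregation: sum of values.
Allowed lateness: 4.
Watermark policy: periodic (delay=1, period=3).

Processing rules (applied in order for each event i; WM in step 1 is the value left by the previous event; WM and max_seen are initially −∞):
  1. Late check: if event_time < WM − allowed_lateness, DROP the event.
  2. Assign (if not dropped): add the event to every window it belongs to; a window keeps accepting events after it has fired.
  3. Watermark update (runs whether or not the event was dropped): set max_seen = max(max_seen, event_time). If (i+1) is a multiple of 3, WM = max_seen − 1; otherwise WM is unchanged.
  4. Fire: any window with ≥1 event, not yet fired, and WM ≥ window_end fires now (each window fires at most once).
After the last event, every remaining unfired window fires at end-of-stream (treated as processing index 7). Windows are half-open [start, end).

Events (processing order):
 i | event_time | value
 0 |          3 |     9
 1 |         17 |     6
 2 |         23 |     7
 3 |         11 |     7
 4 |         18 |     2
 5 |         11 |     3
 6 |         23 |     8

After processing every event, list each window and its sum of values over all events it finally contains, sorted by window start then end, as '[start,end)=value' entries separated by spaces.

[0,9)=9 [9,18)=6 [18,27)=17

i=0 t=3 v=9: → [0,9); WM=−∞
i=1 t=17 v=6: → [9,18); WM=−∞
i=2 t=23 v=7: → [18,27); WM=22; [0,9) fires=9 [9,18) fires=6
i=3 t=11 v=7: DROP (t<22-4); WM=22
i=4 t=18 v=2: → [18,27); WM=22
i=5 t=11 v=3: DROP (t<22-4); WM=22
i=6 t=23 v=8: → [18,27); WM=22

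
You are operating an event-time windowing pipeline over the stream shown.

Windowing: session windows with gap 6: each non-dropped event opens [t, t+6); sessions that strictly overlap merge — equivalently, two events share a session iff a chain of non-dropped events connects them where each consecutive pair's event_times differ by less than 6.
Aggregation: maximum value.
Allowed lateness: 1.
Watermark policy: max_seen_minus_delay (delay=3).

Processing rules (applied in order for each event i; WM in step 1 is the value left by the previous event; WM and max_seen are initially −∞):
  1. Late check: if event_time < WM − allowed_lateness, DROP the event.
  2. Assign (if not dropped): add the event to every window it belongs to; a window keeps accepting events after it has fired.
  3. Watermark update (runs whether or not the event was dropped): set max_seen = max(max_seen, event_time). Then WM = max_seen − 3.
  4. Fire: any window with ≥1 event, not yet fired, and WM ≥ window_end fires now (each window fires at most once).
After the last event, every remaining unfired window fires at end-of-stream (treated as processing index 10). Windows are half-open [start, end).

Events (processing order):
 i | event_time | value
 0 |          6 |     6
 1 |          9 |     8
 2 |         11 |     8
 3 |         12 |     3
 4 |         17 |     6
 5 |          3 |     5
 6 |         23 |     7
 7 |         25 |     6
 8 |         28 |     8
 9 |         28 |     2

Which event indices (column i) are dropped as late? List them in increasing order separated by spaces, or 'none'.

i=0 t=6 v=6: → [6,12); WM=3
i=1 t=9 v=8: → [6,15); WM=6
i=2 t=11 v=8: → [6,17); WM=8
i=3 t=12 v=3: → [6,18); WM=9
i=4 t=17 v=6: → [6,23); WM=14
i=5 t=3 v=5: DROP (t<14-1); WM=14
i=6 t=23 v=7: → [23,29); WM=20
i=7 t=25 v=6: → [23,31); WM=22
i=8 t=28 v=8: → [23,34); WM=25
i=9 t=28 v=2: → [23,34); WM=25

5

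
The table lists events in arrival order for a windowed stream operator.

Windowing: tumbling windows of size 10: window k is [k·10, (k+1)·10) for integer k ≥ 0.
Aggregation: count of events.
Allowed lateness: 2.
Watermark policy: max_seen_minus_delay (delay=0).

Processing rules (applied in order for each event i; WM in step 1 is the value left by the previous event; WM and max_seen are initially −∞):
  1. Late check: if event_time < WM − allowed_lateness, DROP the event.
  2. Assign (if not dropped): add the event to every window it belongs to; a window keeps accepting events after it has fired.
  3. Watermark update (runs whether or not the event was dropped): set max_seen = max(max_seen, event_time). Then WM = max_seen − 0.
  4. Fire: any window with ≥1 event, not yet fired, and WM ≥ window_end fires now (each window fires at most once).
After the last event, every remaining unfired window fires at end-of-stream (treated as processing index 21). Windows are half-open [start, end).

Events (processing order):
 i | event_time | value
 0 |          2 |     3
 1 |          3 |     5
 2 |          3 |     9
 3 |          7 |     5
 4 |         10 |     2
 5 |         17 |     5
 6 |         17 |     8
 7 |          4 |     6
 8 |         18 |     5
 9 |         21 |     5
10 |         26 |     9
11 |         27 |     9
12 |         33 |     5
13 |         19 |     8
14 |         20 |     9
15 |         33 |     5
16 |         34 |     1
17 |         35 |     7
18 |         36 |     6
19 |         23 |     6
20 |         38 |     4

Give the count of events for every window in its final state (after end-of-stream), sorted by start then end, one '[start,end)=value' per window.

[0,10)=4 [10,20)=4 [20,30)=3 [30,40)=6

i=0 t=2 v=3: → [0,10); WM=2
i=1 t=3 v=5: → [0,10); WM=3
i=2 t=3 v=9: → [0,10); WM=3
i=3 t=7 v=5: → [0,10); WM=7
i=4 t=10 v=2: → [10,20); WM=10; [0,10) fires=4
i=5 t=17 v=5: → [10,20); WM=17
i=6 t=17 v=8: → [10,20); WM=17
i=7 t=4 v=6: DROP (t<17-2); WM=17
i=8 t=18 v=5: → [10,20); WM=18
i=9 t=21 v=5: → [20,30); WM=21; [10,20) fires=4
i=10 t=26 v=9: → [20,30); WM=26
i=11 t=27 v=9: → [20,30); WM=27
i=12 t=33 v=5: → [30,40); WM=33; [20,30) fires=3
i=13 t=19 v=8: DROP (t<33-2); WM=33
i=14 t=20 v=9: DROP (t<33-2); WM=33
i=15 t=33 v=5: → [30,40); WM=33
i=16 t=34 v=1: → [30,40); WM=34
i=17 t=35 v=7: → [30,40); WM=35
i=18 t=36 v=6: → [30,40); WM=36
i=19 t=23 v=6: DROP (t<36-2); WM=36
i=20 t=38 v=4: → [30,40); WM=38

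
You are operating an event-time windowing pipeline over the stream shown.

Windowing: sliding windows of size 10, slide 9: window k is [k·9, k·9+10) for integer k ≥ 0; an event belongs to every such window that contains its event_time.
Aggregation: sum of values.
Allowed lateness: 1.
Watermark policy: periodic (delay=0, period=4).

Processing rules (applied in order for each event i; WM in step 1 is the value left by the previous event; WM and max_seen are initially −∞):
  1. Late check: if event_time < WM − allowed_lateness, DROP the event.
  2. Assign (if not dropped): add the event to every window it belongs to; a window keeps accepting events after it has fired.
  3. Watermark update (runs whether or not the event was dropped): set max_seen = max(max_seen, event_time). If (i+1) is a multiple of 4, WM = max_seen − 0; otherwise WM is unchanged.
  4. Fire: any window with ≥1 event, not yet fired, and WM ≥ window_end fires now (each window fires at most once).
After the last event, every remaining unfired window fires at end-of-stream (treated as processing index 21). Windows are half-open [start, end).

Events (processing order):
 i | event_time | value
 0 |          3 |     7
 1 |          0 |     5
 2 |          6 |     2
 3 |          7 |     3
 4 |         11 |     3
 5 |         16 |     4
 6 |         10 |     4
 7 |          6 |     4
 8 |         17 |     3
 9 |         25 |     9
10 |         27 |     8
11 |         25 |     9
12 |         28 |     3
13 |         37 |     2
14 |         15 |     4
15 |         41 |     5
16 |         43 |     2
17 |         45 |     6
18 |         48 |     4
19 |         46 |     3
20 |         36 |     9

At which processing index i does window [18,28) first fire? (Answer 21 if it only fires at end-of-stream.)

i=0 t=3 v=7: → [0,10); WM=−∞
i=1 t=0 v=5: → [0,10); WM=−∞
i=2 t=6 v=2: → [0,10); WM=−∞
i=3 t=7 v=3: → [0,10); WM=7
i=4 t=11 v=3: → [9,19); WM=7
i=5 t=16 v=4: → [9,19); WM=7
i=6 t=10 v=4: → [9,19); WM=7
i=7 t=6 v=4: → [0,10); WM=16; [0,10) fires=21
i=8 t=17 v=3: → [9,19); WM=16
i=9 t=25 v=9: → [18,28); WM=16
i=10 t=27 v=8: → [27,37),[18,28); WM=16
i=11 t=25 v=9: → [18,28); WM=27; [9,19) fires=14
i=12 t=28 v=3: → [27,37); WM=27
i=13 t=37 v=2: → [36,46); WM=27
i=14 t=15 v=4: DROP (t<27-1); WM=27
i=15 t=41 v=5: → [36,46); WM=41; [18,28) fires=26 [27,37) fires=11
i=16 t=43 v=2: → [36,46); WM=41
i=17 t=45 v=6: → [45,55),[36,46); WM=41
i=18 t=48 v=4: → [45,55); WM=41
i=19 t=46 v=3: → [45,55); WM=48; [36,46) fires=15
i=20 t=36 v=9: DROP (t<48-1); WM=48

15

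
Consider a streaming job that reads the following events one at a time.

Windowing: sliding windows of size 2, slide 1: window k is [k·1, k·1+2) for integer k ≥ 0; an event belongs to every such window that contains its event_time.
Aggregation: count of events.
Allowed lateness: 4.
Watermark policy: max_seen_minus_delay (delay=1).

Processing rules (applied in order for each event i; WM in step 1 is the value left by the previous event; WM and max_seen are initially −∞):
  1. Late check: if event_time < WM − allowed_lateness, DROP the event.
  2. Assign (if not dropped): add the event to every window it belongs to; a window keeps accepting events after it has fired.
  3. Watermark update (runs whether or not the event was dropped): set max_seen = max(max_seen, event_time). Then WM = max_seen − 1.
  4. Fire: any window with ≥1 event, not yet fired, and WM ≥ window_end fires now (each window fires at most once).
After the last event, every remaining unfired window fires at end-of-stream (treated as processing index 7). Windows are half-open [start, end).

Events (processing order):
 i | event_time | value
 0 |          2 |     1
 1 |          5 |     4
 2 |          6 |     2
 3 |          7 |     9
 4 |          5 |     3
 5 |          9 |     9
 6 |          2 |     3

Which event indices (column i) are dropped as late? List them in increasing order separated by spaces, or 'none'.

i=0 t=2 v=1: → [2,4),[1,3); WM=1
i=1 t=5 v=4: → [5,7),[4,6); WM=4; [1,3) fires=1 [2,4) fires=1
i=2 t=6 v=2: → [6,8),[5,7); WM=5
i=3 t=7 v=9: → [7,9),[6,8); WM=6; [4,6) fires=1
i=4 t=5 v=3: → [5,7),[4,6); WM=6
i=5 t=9 v=9: → [9,11),[8,10); WM=8; [5,7) fires=3 [6,8) fires=2
i=6 t=2 v=3: DROP (t<8-4); WM=8

6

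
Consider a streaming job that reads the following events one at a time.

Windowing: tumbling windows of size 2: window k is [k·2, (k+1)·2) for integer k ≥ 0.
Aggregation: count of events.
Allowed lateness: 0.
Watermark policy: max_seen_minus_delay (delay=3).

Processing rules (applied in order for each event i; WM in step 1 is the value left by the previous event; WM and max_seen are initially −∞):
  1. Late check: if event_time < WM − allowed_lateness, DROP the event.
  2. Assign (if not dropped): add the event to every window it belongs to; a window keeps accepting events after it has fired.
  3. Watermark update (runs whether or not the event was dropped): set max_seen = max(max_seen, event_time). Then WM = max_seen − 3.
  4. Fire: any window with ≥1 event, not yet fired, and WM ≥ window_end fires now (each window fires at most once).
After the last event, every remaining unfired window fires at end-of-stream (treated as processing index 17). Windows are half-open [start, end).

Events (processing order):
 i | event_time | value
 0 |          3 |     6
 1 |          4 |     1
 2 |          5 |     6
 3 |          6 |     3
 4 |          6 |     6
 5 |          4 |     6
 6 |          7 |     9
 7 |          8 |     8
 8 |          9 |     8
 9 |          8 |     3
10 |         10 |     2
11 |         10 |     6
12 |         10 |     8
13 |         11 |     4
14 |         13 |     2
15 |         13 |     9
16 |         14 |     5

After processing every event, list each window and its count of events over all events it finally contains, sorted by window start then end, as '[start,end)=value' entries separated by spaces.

i=0 t=3 v=6: → [2,4); WM=0
i=1 t=4 v=1: → [4,6); WM=1
i=2 t=5 v=6: → [4,6); WM=2
i=3 t=6 v=3: → [6,8); WM=3
i=4 t=6 v=6: → [6,8); WM=3
i=5 t=4 v=6: → [4,6); WM=3
i=6 t=7 v=9: → [6,8); WM=4; [2,4) fires=1
i=7 t=8 v=8: → [8,10); WM=5
i=8 t=9 v=8: → [8,10); WM=6; [4,6) fires=3
i=9 t=8 v=3: → [8,10); WM=6
i=10 t=10 v=2: → [10,12); WM=7
i=11 t=10 v=6: → [10,12); WM=7
i=12 t=10 v=8: → [10,12); WM=7
i=13 t=11 v=4: → [10,12); WM=8; [6,8) fires=3
i=14 t=13 v=2: → [12,14); WM=10; [8,10) fires=3
i=15 t=13 v=9: → [12,14); WM=10
i=16 t=14 v=5: → [14,16); WM=11

[2,4)=1 [4,6)=3 [6,8)=3 [8,10)=3 [10,12)=4 [12,14)=2 [14,16)=1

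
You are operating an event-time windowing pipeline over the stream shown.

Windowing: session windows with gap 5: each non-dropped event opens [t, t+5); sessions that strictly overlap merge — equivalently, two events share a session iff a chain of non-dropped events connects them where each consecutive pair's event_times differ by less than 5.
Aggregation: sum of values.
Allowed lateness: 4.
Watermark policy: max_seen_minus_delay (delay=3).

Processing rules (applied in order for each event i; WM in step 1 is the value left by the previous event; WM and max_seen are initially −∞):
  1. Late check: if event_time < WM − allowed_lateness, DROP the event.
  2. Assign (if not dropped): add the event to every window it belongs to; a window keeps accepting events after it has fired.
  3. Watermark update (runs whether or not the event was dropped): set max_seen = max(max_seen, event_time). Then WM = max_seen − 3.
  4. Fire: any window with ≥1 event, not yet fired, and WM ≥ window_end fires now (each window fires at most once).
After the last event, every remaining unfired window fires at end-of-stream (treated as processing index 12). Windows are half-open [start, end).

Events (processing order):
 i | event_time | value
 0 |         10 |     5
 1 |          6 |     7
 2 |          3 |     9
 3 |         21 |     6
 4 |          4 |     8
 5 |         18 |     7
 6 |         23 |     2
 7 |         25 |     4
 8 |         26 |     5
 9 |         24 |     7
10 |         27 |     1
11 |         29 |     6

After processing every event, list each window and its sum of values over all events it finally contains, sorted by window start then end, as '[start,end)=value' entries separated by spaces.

[3,15)=21 [18,34)=38

i=0 t=10 v=5: → [10,15); WM=7
i=1 t=6 v=7: → [6,15); WM=7
i=2 t=3 v=9: → [3,15); WM=7
i=3 t=21 v=6: → [21,26); WM=18
i=4 t=4 v=8: DROP (t<18-4); WM=18
i=5 t=18 v=7: → [18,26); WM=18
i=6 t=23 v=2: → [18,28); WM=20
i=7 t=25 v=4: → [18,30); WM=22
i=8 t=26 v=5: → [18,31); WM=23
i=9 t=24 v=7: → [18,31); WM=23
i=10 t=27 v=1: → [18,32); WM=24
i=11 t=29 v=6: → [18,34); WM=26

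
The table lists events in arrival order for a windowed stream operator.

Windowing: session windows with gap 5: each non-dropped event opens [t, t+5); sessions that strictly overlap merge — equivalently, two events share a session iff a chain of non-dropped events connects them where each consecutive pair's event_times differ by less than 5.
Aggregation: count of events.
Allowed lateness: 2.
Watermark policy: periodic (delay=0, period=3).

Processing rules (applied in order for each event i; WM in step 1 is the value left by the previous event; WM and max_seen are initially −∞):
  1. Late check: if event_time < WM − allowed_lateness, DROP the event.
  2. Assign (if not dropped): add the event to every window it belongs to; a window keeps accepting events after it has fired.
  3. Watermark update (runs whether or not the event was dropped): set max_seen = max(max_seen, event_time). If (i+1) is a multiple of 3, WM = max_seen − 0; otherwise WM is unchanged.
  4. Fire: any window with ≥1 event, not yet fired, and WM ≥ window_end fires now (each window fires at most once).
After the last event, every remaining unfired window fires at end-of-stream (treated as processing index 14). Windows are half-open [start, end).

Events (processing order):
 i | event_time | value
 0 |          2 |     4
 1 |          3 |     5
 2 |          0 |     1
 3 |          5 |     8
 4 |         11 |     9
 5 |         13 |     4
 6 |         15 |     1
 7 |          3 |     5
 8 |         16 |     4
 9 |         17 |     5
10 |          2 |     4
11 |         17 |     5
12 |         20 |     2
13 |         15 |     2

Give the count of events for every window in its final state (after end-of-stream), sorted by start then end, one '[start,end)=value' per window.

[0,10)=4 [11,25)=8

i=0 t=2 v=4: → [2,7); WM=−∞
i=1 t=3 v=5: → [2,8); WM=−∞
i=2 t=0 v=1: → [0,8); WM=3
i=3 t=5 v=8: → [0,10); WM=3
i=4 t=11 v=9: → [11,16); WM=3
i=5 t=13 v=4: → [11,18); WM=13
i=6 t=15 v=1: → [11,20); WM=13
i=7 t=3 v=5: DROP (t<13-2); WM=13
i=8 t=16 v=4: → [11,21); WM=16
i=9 t=17 v=5: → [11,22); WM=16
i=10 t=2 v=4: DROP (t<16-2); WM=16
i=11 t=17 v=5: → [11,22); WM=17
i=12 t=20 v=2: → [11,25); WM=17
i=13 t=15 v=2: → [11,25); WM=17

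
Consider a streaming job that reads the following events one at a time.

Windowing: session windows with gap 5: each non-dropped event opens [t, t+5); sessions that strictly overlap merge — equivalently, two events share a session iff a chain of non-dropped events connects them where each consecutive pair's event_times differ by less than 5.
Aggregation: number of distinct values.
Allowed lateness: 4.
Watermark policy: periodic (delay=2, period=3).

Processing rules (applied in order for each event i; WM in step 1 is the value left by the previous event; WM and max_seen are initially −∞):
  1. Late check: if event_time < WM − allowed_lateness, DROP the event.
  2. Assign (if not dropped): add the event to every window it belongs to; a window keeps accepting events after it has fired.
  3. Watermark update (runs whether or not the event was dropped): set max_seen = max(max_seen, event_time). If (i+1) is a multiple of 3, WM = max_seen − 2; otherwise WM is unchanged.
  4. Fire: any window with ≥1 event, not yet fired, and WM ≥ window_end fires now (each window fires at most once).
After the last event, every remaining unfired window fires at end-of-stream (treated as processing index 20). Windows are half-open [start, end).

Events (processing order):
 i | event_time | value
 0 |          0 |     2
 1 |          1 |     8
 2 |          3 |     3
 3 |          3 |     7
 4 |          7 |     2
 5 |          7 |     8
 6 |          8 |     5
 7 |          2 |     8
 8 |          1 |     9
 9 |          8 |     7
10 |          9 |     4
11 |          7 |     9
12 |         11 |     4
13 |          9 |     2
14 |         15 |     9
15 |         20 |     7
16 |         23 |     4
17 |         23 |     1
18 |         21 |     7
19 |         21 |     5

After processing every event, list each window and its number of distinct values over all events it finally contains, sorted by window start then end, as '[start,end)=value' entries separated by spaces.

[0,20)=7 [20,28)=4

i=0 t=0 v=2: → [0,5); WM=−∞
i=1 t=1 v=8: → [0,6); WM=−∞
i=2 t=3 v=3: → [0,8); WM=1
i=3 t=3 v=7: → [0,8); WM=1
i=4 t=7 v=2: → [0,12); WM=1
i=5 t=7 v=8: → [0,12); WM=5
i=6 t=8 v=5: → [0,13); WM=5
i=7 t=2 v=8: → [0,13); WM=5
i=8 t=1 v=9: → [0,13); WM=6
i=9 t=8 v=7: → [0,13); WM=6
i=10 t=9 v=4: → [0,14); WM=6
i=11 t=7 v=9: → [0,14); WM=7
i=12 t=11 v=4: → [0,16); WM=7
i=13 t=9 v=2: → [0,16); WM=7
i=14 t=15 v=9: → [0,20); WM=13
i=15 t=20 v=7: → [20,25); WM=13
i=16 t=23 v=4: → [20,28); WM=13
i=17 t=23 v=1: → [20,28); WM=21
i=18 t=21 v=7: → [20,28); WM=21
i=19 t=21 v=5: → [20,28); WM=21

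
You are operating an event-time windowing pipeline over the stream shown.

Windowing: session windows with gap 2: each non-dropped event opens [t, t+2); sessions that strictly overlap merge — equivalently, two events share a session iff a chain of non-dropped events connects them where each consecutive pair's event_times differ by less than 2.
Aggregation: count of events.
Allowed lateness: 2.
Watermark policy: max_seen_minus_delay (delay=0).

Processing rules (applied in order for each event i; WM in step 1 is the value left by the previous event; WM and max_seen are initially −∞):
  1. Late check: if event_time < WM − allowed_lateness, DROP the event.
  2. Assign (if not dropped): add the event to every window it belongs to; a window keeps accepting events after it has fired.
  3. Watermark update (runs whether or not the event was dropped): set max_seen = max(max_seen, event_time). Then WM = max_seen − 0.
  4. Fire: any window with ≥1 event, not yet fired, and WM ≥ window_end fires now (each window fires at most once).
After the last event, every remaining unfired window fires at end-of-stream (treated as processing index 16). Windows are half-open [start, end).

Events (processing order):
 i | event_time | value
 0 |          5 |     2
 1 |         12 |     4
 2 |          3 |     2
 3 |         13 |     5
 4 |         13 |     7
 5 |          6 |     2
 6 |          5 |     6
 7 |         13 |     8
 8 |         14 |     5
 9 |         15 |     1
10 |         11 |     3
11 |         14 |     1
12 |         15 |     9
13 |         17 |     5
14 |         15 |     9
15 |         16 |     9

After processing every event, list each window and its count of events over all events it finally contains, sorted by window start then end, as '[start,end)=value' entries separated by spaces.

[5,7)=1 [12,19)=11

i=0 t=5 v=2: → [5,7); WM=5
i=1 t=12 v=4: → [12,14); WM=12
i=2 t=3 v=2: DROP (t<12-2); WM=12
i=3 t=13 v=5: → [12,15); WM=13
i=4 t=13 v=7: → [12,15); WM=13
i=5 t=6 v=2: DROP (t<13-2); WM=13
i=6 t=5 v=6: DROP (t<13-2); WM=13
i=7 t=13 v=8: → [12,15); WM=13
i=8 t=14 v=5: → [12,16); WM=14
i=9 t=15 v=1: → [12,17); WM=15
i=10 t=11 v=3: DROP (t<15-2); WM=15
i=11 t=14 v=1: → [12,17); WM=15
i=12 t=15 v=9: → [12,17); WM=15
i=13 t=17 v=5: → [17,19); WM=17
i=14 t=15 v=9: → [12,17); WM=17
i=15 t=16 v=9: → [12,19); WM=17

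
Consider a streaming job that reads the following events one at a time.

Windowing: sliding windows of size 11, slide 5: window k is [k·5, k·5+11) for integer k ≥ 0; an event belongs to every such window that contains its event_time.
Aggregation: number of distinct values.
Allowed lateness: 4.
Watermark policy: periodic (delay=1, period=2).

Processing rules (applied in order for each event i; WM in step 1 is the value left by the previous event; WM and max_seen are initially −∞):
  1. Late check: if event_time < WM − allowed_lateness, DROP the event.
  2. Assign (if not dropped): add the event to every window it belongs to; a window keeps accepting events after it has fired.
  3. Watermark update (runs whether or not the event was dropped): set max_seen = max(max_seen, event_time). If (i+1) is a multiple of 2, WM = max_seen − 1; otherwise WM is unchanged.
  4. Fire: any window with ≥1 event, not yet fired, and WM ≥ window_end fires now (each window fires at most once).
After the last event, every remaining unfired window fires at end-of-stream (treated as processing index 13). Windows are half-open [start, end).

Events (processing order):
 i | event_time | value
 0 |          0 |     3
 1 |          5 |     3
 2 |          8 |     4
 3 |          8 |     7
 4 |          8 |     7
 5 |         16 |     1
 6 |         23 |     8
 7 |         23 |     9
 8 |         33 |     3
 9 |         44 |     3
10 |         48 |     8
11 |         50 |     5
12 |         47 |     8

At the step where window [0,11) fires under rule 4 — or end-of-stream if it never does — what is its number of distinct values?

i=0 t=0 v=3: → [0,11); WM=−∞
i=1 t=5 v=3: → [5,16),[0,11); WM=4
i=2 t=8 v=4: → [5,16),[0,11); WM=4
i=3 t=8 v=7: → [5,16),[0,11); WM=7
i=4 t=8 v=7: → [5,16),[0,11); WM=7
i=5 t=16 v=1: → [15,26),[10,21); WM=15; [0,11) fires=3
i=6 t=23 v=8: → [20,31),[15,26); WM=15
i=7 t=23 v=9: → [20,31),[15,26); WM=22; [5,16) fires=3 [10,21) fires=1
i=8 t=33 v=3: → [30,41),[25,36); WM=22
i=9 t=44 v=3: → [40,51),[35,46); WM=43; [15,26) fires=3 [20,31) fires=2 [25,36) fires=1 [30,41) fires=1
i=10 t=48 v=8: → [45,56),[40,51); WM=43
i=11 t=50 v=5: → [50,61),[45,56),[40,51); WM=49; [35,46) fires=1
i=12 t=47 v=8: → [45,56),[40,51); WM=49

3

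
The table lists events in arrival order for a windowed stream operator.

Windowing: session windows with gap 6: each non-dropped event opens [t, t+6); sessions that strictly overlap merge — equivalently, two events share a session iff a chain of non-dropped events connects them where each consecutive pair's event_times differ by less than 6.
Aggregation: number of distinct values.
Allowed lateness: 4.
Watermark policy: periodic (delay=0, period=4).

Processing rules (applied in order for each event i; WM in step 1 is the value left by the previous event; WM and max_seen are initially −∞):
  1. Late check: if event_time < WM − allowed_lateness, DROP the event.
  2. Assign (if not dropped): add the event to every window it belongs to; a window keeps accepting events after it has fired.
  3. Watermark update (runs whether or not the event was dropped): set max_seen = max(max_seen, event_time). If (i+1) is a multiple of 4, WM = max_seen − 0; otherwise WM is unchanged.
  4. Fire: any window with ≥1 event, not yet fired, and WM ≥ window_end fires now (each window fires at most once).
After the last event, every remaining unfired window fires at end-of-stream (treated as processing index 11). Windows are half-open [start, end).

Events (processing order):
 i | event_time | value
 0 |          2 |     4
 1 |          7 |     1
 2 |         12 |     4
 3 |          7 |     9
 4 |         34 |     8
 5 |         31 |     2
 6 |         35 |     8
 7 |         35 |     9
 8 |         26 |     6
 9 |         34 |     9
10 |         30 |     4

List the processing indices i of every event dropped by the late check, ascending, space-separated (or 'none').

i=0 t=2 v=4: → [2,8); WM=−∞
i=1 t=7 v=1: → [2,13); WM=−∞
i=2 t=12 v=4: → [2,18); WM=−∞
i=3 t=7 v=9: → [2,18); WM=12
i=4 t=34 v=8: → [34,40); WM=12
i=5 t=31 v=2: → [31,40); WM=12
i=6 t=35 v=8: → [31,41); WM=12
i=7 t=35 v=9: → [31,41); WM=35
i=8 t=26 v=6: DROP (t<35-4); WM=35
i=9 t=34 v=9: → [31,41); WM=35
i=10 t=30 v=4: DROP (t<35-4); WM=35

8 10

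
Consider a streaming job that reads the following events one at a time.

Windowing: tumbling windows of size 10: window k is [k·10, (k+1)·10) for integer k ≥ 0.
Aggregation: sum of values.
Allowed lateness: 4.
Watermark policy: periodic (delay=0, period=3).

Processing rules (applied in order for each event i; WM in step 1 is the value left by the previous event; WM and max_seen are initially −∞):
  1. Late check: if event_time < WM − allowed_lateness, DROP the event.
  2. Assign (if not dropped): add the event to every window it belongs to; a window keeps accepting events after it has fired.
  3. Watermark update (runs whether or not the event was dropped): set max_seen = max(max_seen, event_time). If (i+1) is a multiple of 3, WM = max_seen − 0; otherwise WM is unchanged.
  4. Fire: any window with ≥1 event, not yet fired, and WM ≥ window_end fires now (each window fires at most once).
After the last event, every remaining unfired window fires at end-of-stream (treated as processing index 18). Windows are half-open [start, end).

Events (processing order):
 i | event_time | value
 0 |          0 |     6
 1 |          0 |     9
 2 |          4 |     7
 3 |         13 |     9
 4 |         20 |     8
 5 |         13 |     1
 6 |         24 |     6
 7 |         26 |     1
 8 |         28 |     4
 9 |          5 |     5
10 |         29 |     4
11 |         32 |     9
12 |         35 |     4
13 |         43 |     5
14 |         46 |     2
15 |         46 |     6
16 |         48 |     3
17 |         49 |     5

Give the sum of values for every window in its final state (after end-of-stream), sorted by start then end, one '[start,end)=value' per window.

i=0 t=0 v=6: → [0,10); WM=−∞
i=1 t=0 v=9: → [0,10); WM=−∞
i=2 t=4 v=7: → [0,10); WM=4
i=3 t=13 v=9: → [10,20); WM=4
i=4 t=20 v=8: → [20,30); WM=4
i=5 t=13 v=1: → [10,20); WM=20; [0,10) fires=22 [10,20) fires=10
i=6 t=24 v=6: → [20,30); WM=20
i=7 t=26 v=1: → [20,30); WM=20
i=8 t=28 v=4: → [20,30); WM=28
i=9 t=5 v=5: DROP (t<28-4); WM=28
i=10 t=29 v=4: → [20,30); WM=28
i=11 t=32 v=9: → [30,40); WM=32; [20,30) fires=23
i=12 t=35 v=4: → [30,40); WM=32
i=13 t=43 v=5: → [40,50); WM=32
i=14 t=46 v=2: → [40,50); WM=46; [30,40) fires=13
i=15 t=46 v=6: → [40,50); WM=46
i=16 t=48 v=3: → [40,50); WM=46
i=17 t=49 v=5: → [40,50); WM=49

[0,10)=22 [10,20)=10 [20,30)=23 [30,40)=13 [40,50)=21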